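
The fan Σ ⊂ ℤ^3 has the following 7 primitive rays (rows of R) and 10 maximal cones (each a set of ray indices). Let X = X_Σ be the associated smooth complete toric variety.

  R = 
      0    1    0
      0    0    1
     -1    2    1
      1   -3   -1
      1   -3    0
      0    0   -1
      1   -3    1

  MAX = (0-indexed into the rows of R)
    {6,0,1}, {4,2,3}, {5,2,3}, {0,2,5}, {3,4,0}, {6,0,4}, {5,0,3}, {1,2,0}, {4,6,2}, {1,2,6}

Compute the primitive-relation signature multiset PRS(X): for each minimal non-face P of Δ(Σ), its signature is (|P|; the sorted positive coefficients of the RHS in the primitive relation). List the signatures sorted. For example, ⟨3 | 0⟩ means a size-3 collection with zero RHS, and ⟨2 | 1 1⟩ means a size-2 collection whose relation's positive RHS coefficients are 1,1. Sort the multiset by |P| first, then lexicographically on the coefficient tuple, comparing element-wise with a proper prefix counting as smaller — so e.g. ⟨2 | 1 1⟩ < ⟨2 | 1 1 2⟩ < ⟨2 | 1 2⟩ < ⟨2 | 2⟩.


The 9 primitive collections of Σ (r=7, n=3):

  P={1,5}:  v_{1} + v_{5} = 0  ⟹  sig = ⟨2 | 0⟩
  P={1,3}:  v_{1} + v_{3} = v_{4}  ⟹  sig = ⟨2 | 1⟩
  P={1,4}:  v_{1} + v_{4} = v_{6}  ⟹  sig = ⟨2 | 1⟩
  P={4,5}:  v_{4} + v_{5} = v_{3}  ⟹  sig = ⟨2 | 1⟩
  P={5,6}:  v_{5} + v_{6} = v_{4}  ⟹  sig = ⟨2 | 1⟩
  P={3,6}:  v_{3} + v_{6} = 2·v_{4}  ⟹  sig = ⟨2 | 2⟩
  P={0,2,3}:  v_{0} + v_{2} + v_{3} = 0  ⟹  sig = ⟨3 | 0⟩
  P={0,2,4}:  v_{0} + v_{2} + v_{4} = v_{1}  ⟹  sig = ⟨3 | 1⟩
  P={0,2,6}:  v_{0} + v_{2} + v_{6} = 2·v_{1}  ⟹  sig = ⟨3 | 2⟩

Signatures (|P|; sorted positive RHS coefficients), sorted:
[⟨2 | 0⟩, ⟨2 | 1⟩, ⟨2 | 1⟩, ⟨2 | 1⟩, ⟨2 | 1⟩, ⟨2 | 2⟩, ⟨3 | 0⟩, ⟨3 | 1⟩, ⟨3 | 2⟩]


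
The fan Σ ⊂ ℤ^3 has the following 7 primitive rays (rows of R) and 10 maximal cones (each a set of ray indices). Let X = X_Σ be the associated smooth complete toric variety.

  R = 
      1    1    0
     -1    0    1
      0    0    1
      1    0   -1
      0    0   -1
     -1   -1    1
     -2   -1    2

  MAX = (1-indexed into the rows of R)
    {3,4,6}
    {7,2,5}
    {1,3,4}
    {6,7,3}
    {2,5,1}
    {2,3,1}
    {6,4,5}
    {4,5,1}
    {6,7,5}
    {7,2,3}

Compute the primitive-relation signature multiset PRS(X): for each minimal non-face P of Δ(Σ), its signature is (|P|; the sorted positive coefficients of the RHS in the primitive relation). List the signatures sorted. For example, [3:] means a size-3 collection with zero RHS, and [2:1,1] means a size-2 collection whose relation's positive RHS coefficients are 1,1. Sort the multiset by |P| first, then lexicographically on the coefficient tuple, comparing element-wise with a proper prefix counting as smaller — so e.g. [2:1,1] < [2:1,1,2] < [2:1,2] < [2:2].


|primitive collections| = 6. Relations:

  {2,4}:  v_{2} + v_{4} = 0  ⟹  sig = [2:]
  {3,5}:  v_{3} + v_{5} = 0  ⟹  sig = [2:]
  {1,6}:  v_{1} + v_{6} = v_{3}  ⟹  sig = [2:1]
  {2,6}:  v_{2} + v_{6} = v_{7}  ⟹  sig = [2:1]
  {4,7}:  v_{4} + v_{7} = v_{6}  ⟹  sig = [2:1]
  {1,7}:  v_{1} + v_{7} = v_{2} + v_{3}  ⟹  sig = [2:1,1]

so the primitive-relation signature multiset is
    |P|=2: 6 collections, coeffs (), (), (1), (1), (1), (1,1)


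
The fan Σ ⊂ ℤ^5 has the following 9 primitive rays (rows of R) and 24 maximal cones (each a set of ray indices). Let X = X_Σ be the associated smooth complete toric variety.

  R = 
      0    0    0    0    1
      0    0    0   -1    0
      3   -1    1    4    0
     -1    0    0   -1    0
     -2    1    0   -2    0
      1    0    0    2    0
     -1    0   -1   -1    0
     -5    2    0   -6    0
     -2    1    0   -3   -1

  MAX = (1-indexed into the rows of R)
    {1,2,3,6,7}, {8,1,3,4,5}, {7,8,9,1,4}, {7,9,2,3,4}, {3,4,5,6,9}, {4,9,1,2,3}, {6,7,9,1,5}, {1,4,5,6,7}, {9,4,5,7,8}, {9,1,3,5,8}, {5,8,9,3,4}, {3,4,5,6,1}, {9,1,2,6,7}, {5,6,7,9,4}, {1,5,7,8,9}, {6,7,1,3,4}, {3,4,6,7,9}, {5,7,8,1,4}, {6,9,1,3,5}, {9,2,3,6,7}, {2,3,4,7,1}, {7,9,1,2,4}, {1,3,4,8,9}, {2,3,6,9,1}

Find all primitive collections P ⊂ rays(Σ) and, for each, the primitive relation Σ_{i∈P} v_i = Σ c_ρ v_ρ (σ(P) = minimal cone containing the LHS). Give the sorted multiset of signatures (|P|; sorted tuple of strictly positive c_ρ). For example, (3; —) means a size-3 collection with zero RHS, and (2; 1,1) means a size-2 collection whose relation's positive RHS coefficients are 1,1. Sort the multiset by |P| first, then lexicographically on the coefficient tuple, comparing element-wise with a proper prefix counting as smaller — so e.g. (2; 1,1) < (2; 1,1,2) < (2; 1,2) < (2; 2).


The 9 primitive collections of Σ (r=9, n=5):

  P={2,5}:  v_{2} + v_{5} = v_{1} + v_{9}  so sig = (2; 1,1)
  P={2,8}:  v_{2} + v_{8} = 2·v_{1} + v_{4} + 2·v_{9}  so sig = (2; 1,2,2)
  P={6,8}:  v_{6} + v_{8} = 2·v_{5}  so sig = (2; 2)
  P={2,4,6}:  v_{2} + v_{4} + v_{6} = 0  so sig = (3; —)
  P={3,5,7}:  v_{3} + v_{5} + v_{7} = v_{4} + v_{6}  so sig = (3; 1,1)
  P={3,7,8}:  v_{3} + v_{7} + v_{8} = v_{4} + v_{5}  so sig = (3; 1,1)
  P={1,3,7,9}:  v_{1} + v_{3} + v_{7} + v_{9} = 0  so sig = (4; —)
  P={1,4,5,9}:  v_{1} + v_{4} + v_{5} + v_{9} = v_{8}  so sig = (4; 1)
  P={1,4,6,9}:  v_{1} + v_{4} + v_{6} + v_{9} = v_{5}  so sig = (4; 1)

Hence PRS(X_Σ) =
    |P|=2: 3 collections, coeffs (1,1), (1,2,2), (2)
    |P|=3: 3 collections, coeffs (), (1,1), (1,1)
    |P|=4: 3 collections, coeffs (), (1), (1)


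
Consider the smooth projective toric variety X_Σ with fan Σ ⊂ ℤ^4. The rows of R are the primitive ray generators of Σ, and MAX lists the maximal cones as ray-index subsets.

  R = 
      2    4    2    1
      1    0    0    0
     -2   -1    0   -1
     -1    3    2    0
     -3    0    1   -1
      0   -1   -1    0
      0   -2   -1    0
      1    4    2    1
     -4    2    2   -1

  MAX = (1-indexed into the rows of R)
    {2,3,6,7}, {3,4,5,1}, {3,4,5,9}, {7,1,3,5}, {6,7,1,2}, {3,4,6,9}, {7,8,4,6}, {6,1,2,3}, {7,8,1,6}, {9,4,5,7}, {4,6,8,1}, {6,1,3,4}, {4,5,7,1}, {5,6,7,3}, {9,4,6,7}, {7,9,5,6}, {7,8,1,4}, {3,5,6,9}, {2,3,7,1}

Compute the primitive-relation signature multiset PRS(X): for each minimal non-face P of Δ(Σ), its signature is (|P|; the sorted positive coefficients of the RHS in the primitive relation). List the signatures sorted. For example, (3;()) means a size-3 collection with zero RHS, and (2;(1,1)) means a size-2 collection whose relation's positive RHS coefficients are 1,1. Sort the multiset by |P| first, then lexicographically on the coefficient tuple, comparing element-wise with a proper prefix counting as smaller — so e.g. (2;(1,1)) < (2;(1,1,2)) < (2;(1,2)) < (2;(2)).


Minimal non-faces — 14 found among 9 rays, 19 max cones:

  P={2,8}:  v_{2} + v_{8} = v_{1} ; sig = (2;(1))
  P={3,8}:  v_{3} + v_{8} = v_{4} ; sig = (2;(1))
  P={2,4}:  v_{2} + v_{4} = v_{1} + v_{3} ; sig = (2;(1,1))
  P={2,9}:  v_{2} + v_{9} = v_{3} + v_{4} ; sig = (2;(1,1))
  P={2,5}:  v_{2} + v_{5} = v_{1} + 2·v_{3} + v_{7} ; sig = (2;(1,1,2))
  P={8,9}:  v_{8} + v_{9} = 3·v_{4} + v_{6} + v_{7} ; sig = (2;(1,1,3))
  P={5,8}:  v_{5} + v_{8} = 2·v_{4} + v_{7} ; sig = (2;(1,2))
  P={1,9}:  v_{1} + v_{9} = 2·v_{4} ; sig = (2;(2))
  P={1,5,6}:  v_{1} + v_{5} + v_{6} = v_{4} ; sig = (3;(1))
  P={3,4,7}:  v_{3} + v_{4} + v_{7} = v_{5} ; sig = (3;(1))
  P={4,5,6}:  v_{4} + v_{5} + v_{6} = v_{9} ; sig = (3;(1))
  P={3,7,9}:  v_{3} + v_{7} + v_{9} = 2·v_{5} + v_{6} ; sig = (3;(1,2))
  P={1,3,6,7}:  v_{1} + v_{3} + v_{6} + v_{7} = 0 ; sig = (4;())
  P={1,4,6,7}:  v_{1} + v_{4} + v_{6} + v_{7} = v_{8} ; sig = (4;(1))

so the primitive-relation signature multiset is
    (2;(1))
    (2;(1))
    (2;(1,1))
    (2;(1,1))
    (2;(1,1,2))
    (2;(1,1,3))
    (2;(1,2))
    (2;(2))
    (3;(1))
    (3;(1))
    (3;(1))
    (3;(1,2))
    (4;())
    (4;(1))


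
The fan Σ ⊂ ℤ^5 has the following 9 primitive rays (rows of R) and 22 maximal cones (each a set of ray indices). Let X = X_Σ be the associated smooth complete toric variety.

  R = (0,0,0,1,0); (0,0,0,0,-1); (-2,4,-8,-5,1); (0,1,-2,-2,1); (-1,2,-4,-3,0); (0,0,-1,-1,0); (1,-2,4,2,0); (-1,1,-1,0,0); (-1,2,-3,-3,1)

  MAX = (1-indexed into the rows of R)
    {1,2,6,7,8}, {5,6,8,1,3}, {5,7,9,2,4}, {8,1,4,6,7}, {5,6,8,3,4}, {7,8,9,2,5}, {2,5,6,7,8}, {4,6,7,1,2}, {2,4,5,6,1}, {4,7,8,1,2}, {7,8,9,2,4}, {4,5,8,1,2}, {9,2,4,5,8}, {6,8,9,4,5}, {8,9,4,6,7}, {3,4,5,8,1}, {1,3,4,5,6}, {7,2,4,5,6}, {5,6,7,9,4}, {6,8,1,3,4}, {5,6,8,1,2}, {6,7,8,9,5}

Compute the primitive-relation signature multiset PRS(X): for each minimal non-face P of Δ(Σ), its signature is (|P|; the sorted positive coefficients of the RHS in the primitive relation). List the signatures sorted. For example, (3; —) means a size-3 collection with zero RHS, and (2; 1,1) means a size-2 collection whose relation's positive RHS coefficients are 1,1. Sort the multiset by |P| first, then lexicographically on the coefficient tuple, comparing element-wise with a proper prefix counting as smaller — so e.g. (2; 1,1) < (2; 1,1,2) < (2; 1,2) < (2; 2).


Minimal non-faces — 9 found among 9 rays, 22 max cones:

  • {1,9}:  v_{1} + v_{9} = v_{4} + v_{8} ; sig = (2; 1,1)
  • {3,7}:  v_{3} + v_{7} = v_{4} + v_{6} + v_{8} ; sig = (2; 1,1,1)
  • {3,9}:  v_{3} + v_{9} = 2·v_{4} + v_{5} + v_{6} + 2·v_{8} ; sig = (2; 1,1,2,2)
  • {2,3}:  v_{2} + v_{3} = v_{1} + 2·v_{5} ; sig = (2; 1,2)
  • {1,5,7}:  v_{1} + v_{5} + v_{7} = 0 ; sig = (3; —)
  • {2,6,9}:  v_{2} + v_{6} + v_{9} = 2·v_{5} + v_{7} ; sig = (3; 1,2)
  • {2,4,6,8}:  v_{2} + v_{4} + v_{6} + v_{8} = v_{5} ; sig = (4; 1)
  • {4,5,7,8}:  v_{4} + v_{5} + v_{7} + v_{8} = v_{9} ; sig = (4; 1)
  • {1,4,5,6,8}:  v_{1} + v_{4} + v_{5} + v_{6} + v_{8} = v_{3} ; sig = (5; 1)

Hence PRS(X_Σ) =
[(2; 1,1), (2; 1,1,1), (2; 1,1,2,2), (2; 1,2), (3; —), (3; 1,2), (4; 1), (4; 1), (5; 1)]


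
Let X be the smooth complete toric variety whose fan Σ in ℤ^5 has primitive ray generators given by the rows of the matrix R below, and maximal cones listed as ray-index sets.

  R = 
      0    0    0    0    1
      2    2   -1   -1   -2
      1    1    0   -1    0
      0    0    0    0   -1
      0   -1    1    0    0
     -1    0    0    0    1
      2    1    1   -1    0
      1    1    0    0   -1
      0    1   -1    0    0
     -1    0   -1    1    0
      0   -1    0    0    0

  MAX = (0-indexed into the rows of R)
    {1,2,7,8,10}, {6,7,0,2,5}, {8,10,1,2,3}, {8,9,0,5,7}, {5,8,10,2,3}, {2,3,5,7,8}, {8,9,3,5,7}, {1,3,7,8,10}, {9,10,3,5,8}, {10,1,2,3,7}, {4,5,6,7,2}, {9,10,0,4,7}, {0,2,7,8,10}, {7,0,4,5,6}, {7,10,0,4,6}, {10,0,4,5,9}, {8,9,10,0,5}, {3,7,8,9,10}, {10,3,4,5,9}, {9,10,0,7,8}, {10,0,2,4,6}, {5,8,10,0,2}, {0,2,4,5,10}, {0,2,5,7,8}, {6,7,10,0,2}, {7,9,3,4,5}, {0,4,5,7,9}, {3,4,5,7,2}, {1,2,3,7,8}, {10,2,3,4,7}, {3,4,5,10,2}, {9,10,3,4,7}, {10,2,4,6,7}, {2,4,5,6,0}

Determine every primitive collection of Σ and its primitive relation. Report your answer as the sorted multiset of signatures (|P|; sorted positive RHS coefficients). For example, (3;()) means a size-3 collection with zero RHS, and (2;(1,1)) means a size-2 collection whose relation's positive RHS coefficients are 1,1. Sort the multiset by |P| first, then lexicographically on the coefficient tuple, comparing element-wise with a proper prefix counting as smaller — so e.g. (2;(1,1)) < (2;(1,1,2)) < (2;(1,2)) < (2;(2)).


Primitive collections (15):

  {0,3}:  v_{0} + v_{3} = 0  →  sig = (2;())
  {4,8}:  v_{4} + v_{8} = 0  →  sig = (2;())
  {2,9}:  v_{2} + v_{9} = v_{8}  →  sig = (2;(1))
  {6,9}:  v_{6} + v_{9} = v_{0} + v_{7}  →  sig = (2;(1,1))
  {1,5}:  v_{1} + v_{5} = v_{2} + v_{3} + v_{8}  →  sig = (2;(1,1,1))
  {3,6}:  v_{3} + v_{6} = v_{2} + v_{4} + v_{7}  →  sig = (2;(1,1,1))
  {6,8}:  v_{6} + v_{8} = v_{0} + v_{2} + v_{7}  →  sig = (2;(1,1,1))
  {0,1}:  v_{0} + v_{1} = v_{2} + v_{7} + v_{8} + v_{10}  →  sig = (2;(1,1,1,1))
  {1,4}:  v_{1} + v_{4} = v_{2} + v_{3} + v_{7} + v_{10}  →  sig = (2;(1,1,1,1))
  {1,9}:  v_{1} + v_{9} = v_{3} + v_{7} + 2·v_{8} + v_{10}  →  sig = (2;(1,1,1,2))
  {1,6}:  v_{1} + v_{6} = 2·v_{2} + 2·v_{7} + v_{10}  →  sig = (2;(1,2,2))
  {5,7,10}:  v_{5} + v_{7} + v_{10} = 0  →  sig = (3;())
  {5,6,10}:  v_{5} + v_{6} + v_{10} = v_{0} + v_{2} + v_{4}  →  sig = (3;(1,1,1))
  {0,2,4,7}:  v_{0} + v_{2} + v_{4} + v_{7} = v_{6}  →  sig = (4;(1))
  {2,3,7,8,10}:  v_{2} + v_{3} + v_{7} + v_{8} + v_{10} = v_{1}  →  sig = (5;(1))

Signatures (|P|; sorted positive RHS coefficients), sorted:
    (2;())
    (2;())
    (2;(1))
    (2;(1,1))
    (2;(1,1,1))
    (2;(1,1,1))
    (2;(1,1,1))
    (2;(1,1,1,1))
    (2;(1,1,1,1))
    (2;(1,1,1,2))
    (2;(1,2,2))
    (3;())
    (3;(1,1,1))
    (4;(1))
    (5;(1))


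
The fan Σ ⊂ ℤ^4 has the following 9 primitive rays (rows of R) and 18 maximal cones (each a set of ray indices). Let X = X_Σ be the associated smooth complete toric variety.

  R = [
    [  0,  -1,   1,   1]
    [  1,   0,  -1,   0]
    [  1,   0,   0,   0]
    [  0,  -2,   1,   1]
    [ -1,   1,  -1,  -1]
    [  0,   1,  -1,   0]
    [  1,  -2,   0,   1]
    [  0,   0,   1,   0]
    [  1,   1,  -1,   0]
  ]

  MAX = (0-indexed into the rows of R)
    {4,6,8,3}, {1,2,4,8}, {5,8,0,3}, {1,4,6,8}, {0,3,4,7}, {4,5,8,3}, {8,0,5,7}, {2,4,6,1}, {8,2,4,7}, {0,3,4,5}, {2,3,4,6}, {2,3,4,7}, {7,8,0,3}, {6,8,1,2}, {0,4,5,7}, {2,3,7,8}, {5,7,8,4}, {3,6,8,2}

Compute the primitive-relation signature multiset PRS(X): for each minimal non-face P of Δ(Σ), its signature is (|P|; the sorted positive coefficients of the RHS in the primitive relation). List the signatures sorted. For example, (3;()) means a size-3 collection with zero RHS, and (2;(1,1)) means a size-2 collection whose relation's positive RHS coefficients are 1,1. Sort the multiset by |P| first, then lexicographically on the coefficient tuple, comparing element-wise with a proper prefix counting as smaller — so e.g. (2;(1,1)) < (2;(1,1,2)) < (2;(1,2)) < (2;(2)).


14 minimal non-faces of Δ(Σ) (on 9 rays):

  • {1,3}:  v_{1} + v_{3} = v_{6}  so sig = (2;(1))
  • {1,7}:  v_{1} + v_{7} = v_{2}  so sig = (2;(1))
  • {2,5}:  v_{2} + v_{5} = v_{8}  so sig = (2;(1))
  • {0,1}:  v_{0} + v_{1} = v_{3} + v_{8}  so sig = (2;(1,1))
  • {6,7}:  v_{6} + v_{7} = v_{2} + v_{3}  so sig = (2;(1,1))
  • {0,2}:  v_{0} + v_{2} = v_{3} + v_{7} + v_{8}  so sig = (2;(1,1,1))
  • {1,5}:  v_{1} + v_{5} = v_{3} + v_{4} + 2·v_{8}  so sig = (2;(1,1,2))
  • {0,6}:  v_{0} + v_{6} = 2·v_{3} + v_{8}  so sig = (2;(1,2))
  • {5,6}:  v_{5} + v_{6} = 2·v_{3} + v_{4} + 2·v_{8}  so sig = (2;(1,2,2))
  • {0,4,8}:  v_{0} + v_{4} + v_{8} = v_{5}  so sig = (3;(1))
  • {3,5,7}:  v_{3} + v_{5} + v_{7} = v_{0}  so sig = (3;(1))
  • {3,4,7,8}:  v_{3} + v_{4} + v_{7} + v_{8} = 0  so sig = (4;())
  • {2,3,4,8}:  v_{2} + v_{3} + v_{4} + v_{8} = v_{1}  so sig = (4;(1))
  • {2,4,6,8}:  v_{2} + v_{4} + v_{6} + v_{8} = 2·v_{1}  so sig = (4;(2))

so the primitive-relation signature multiset is
    |P|=2: 9 collections, coeffs (1), (1), (1), (1,1), (1,1), (1,1,1), (1,1,2), (1,2), (1,2,2)
    |P|=3: 2 collections, coeffs (1), (1)
    |P|=4: 3 collections, coeffs (), (1), (2)


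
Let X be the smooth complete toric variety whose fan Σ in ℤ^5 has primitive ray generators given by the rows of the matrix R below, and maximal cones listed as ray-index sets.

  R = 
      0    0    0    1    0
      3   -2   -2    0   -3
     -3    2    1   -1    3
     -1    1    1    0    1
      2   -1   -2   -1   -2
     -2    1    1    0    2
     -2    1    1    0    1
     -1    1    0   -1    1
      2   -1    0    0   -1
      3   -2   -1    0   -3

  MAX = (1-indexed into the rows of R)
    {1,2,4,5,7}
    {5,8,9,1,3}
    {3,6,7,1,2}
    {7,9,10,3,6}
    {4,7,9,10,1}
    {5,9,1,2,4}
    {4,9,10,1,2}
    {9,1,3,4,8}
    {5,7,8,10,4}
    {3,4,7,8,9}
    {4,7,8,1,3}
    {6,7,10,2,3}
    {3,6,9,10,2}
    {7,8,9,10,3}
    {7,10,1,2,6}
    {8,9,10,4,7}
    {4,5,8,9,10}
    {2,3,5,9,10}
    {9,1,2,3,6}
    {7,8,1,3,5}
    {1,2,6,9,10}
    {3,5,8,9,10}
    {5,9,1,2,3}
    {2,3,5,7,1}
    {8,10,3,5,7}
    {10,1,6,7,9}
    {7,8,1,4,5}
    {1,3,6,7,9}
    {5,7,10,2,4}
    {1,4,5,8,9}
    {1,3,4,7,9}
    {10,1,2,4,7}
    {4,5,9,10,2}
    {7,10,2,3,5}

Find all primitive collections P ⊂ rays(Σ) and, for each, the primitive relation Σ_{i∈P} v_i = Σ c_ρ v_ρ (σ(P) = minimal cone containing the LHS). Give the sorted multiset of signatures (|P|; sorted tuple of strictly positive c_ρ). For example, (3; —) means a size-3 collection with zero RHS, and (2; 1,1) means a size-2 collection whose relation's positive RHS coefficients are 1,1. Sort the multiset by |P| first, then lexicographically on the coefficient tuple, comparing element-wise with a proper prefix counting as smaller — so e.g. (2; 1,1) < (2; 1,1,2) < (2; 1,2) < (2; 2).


13 collections generate NE(X_Σ); each relation:

  • {2,8}:  v_{2} + v_{8} = v_{5}  →  sig = (2; 1)
  • {6,8}:  v_{6} + v_{8} = v_{3}  →  sig = (2; 1)
  • {5,6}:  v_{5} + v_{6} = v_{2} + v_{3}  →  sig = (2; 1,1)
  • {4,6}:  v_{4} + v_{6} = v_{1} + v_{3} + v_{7} + v_{9}  →  sig = (2; 1,1,1,1)
  • {1,3,10}:  v_{1} + v_{3} + v_{10} = 0  →  sig = (3; —)
  • {2,3,4}:  v_{2} + v_{3} + v_{4} = v_{8}  →  sig = (3; 1)
  • {2,7,9}:  v_{2} + v_{7} + v_{9} = v_{10}  →  sig = (3; 1)
  • {1,8,10}:  v_{1} + v_{8} + v_{10} = v_{2} + v_{4}  →  sig = (3; 1,1)
  • {5,7,9}:  v_{5} + v_{7} + v_{9} = v_{8} + v_{10}  →  sig = (3; 1,1)
  • {3,4,10}:  v_{3} + v_{4} + v_{10} = v_{7} + v_{8} + v_{9}  →  sig = (3; 1,1,1)
  • {1,5,10}:  v_{1} + v_{5} + v_{10} = 2·v_{2} + v_{4}  →  sig = (3; 1,2)
  • {3,4,5}:  v_{3} + v_{4} + v_{5} = 2·v_{8}  →  sig = (3; 2)
  • {1,7,8,9}:  v_{1} + v_{7} + v_{8} + v_{9} = v_{4}  →  sig = (4; 1)

so the primitive-relation signature multiset is
    (2; 1)
    (2; 1)
    (2; 1,1)
    (2; 1,1,1,1)
    (3; —)
    (3; 1)
    (3; 1)
    (3; 1,1)
    (3; 1,1)
    (3; 1,1,1)
    (3; 1,2)
    (3; 2)
    (4; 1)


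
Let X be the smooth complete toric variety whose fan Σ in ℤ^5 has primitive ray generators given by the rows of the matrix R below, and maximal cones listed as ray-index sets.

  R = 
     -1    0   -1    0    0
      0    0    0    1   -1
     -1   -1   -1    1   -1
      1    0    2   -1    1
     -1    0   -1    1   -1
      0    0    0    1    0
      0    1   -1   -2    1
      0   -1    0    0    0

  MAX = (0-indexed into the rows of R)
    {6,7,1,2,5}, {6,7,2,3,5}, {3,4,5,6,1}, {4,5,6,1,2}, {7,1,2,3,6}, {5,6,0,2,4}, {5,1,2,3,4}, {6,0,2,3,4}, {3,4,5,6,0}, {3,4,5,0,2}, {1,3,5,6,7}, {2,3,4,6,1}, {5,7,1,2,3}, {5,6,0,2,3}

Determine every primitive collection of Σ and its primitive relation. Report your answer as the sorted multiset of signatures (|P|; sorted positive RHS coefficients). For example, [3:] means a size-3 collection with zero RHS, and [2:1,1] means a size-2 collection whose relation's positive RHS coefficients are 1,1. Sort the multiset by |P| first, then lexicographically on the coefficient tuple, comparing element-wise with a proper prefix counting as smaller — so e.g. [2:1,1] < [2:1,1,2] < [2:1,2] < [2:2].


Minimal non-faces — 5 found among 8 rays, 14 max cones:

  • {0,1}:  v_{0} + v_{1} = v_{4} — sig = [2:1]
  • {4,7}:  v_{4} + v_{7} = v_{2} — sig = [2:1]
  • {0,7}:  v_{0} + v_{7} = 2·v_{2} + v_{3} + v_{5} + v_{6} — sig = [2:1,1,1,2]
  • {1,2,3,5,6}:  v_{1} + v_{2} + v_{3} + v_{5} + v_{6} = 0 — sig = [5:]
  • {2,3,4,5,6}:  v_{2} + v_{3} + v_{4} + v_{5} + v_{6} = v_{0} — sig = [5:1]

so the primitive-relation signature multiset is
[[2:1], [2:1], [2:1,1,1,2], [5:], [5:1]]


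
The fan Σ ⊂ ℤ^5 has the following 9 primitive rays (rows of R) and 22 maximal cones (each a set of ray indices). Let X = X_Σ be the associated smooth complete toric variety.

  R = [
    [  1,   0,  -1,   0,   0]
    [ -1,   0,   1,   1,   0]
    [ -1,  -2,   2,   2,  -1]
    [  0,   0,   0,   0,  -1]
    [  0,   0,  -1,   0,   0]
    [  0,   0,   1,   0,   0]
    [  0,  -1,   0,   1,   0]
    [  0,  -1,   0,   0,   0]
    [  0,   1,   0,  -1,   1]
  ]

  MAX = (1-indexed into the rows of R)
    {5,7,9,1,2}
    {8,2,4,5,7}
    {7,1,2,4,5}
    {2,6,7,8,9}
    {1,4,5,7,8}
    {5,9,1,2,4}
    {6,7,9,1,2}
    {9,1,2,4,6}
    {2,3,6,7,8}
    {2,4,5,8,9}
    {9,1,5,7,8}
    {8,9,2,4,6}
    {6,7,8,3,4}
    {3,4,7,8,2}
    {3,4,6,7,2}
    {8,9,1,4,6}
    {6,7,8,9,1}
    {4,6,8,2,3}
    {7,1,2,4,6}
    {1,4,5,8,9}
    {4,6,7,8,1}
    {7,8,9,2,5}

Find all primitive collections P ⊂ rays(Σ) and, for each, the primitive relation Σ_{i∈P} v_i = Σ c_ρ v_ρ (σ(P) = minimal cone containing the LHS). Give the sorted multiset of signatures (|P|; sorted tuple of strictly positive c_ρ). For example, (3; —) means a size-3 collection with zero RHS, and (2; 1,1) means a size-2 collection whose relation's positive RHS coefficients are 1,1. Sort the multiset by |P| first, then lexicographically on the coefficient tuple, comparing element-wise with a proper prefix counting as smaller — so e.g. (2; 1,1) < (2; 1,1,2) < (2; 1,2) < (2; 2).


|primitive collections| = 7. Relations:

  • {5,6}:  v_{5} + v_{6} = 0  ⇒ sig = (2; —)
  • {3,9}:  v_{3} + v_{9} = v_{2} + v_{6} + v_{8}  ⇒ sig = (2; 1,1,1)
  • {3,5}:  v_{3} + v_{5} = v_{2} + v_{4} + v_{7} + v_{8}  ⇒ sig = (2; 1,1,1,1)
  • {1,3}:  v_{1} + v_{3} = v_{4} + v_{6} + 2·v_{7}  ⇒ sig = (2; 1,1,2)
  • {4,7,9}:  v_{4} + v_{7} + v_{9} = 0  ⇒ sig = (3; —)
  • {1,2,8}:  v_{1} + v_{2} + v_{8} = v_{7}  ⇒ sig = (3; 1)
  • {2,4,6,7,8}:  v_{2} + v_{4} + v_{6} + v_{7} + v_{8} = v_{3}  ⇒ sig = (5; 1)

Signatures (|P|; sorted positive RHS coefficients), sorted:
    (2; —)
    (2; 1,1,1)
    (2; 1,1,1,1)
    (2; 1,1,2)
    (3; —)
    (3; 1)
    (5; 1)


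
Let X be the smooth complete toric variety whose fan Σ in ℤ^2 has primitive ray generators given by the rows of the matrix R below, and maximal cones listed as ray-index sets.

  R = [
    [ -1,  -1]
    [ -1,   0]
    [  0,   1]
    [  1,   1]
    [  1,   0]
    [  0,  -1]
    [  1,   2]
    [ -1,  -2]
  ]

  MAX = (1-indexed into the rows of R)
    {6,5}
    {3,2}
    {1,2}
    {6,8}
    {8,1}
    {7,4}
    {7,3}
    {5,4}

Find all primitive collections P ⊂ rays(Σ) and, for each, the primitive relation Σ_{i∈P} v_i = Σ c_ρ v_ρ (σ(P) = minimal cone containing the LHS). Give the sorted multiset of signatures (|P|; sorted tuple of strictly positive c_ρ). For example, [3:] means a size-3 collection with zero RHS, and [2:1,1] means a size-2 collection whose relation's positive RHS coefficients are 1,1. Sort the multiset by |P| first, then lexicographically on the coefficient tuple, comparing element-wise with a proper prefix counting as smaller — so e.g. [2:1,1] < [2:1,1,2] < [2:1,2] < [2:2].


20 minimal non-faces of Δ(Σ) (on 8 rays):

  P={1,4}:  v_{1} + v_{4} = 0  so sig = [2:]
  P={2,5}:  v_{2} + v_{5} = 0  so sig = [2:]
  P={3,6}:  v_{3} + v_{6} = 0  so sig = [2:]
  P={7,8}:  v_{7} + v_{8} = 0  so sig = [2:]
  P={1,3}:  v_{1} + v_{3} = v_{2}  so sig = [2:1]
  P={1,5}:  v_{1} + v_{5} = v_{6}  so sig = [2:1]
  P={1,6}:  v_{1} + v_{6} = v_{8}  so sig = [2:1]
  P={1,7}:  v_{1} + v_{7} = v_{3}  so sig = [2:1]
  P={2,4}:  v_{2} + v_{4} = v_{3}  so sig = [2:1]
  P={2,6}:  v_{2} + v_{6} = v_{1}  so sig = [2:1]
  P={3,4}:  v_{3} + v_{4} = v_{7}  so sig = [2:1]
  P={3,5}:  v_{3} + v_{5} = v_{4}  so sig = [2:1]
  P={3,8}:  v_{3} + v_{8} = v_{1}  so sig = [2:1]
  P={4,6}:  v_{4} + v_{6} = v_{5}  so sig = [2:1]
  P={4,8}:  v_{4} + v_{8} = v_{6}  so sig = [2:1]
  P={6,7}:  v_{6} + v_{7} = v_{4}  so sig = [2:1]
  P={2,7}:  v_{2} + v_{7} = 2·v_{3}  so sig = [2:2]
  P={2,8}:  v_{2} + v_{8} = 2·v_{1}  so sig = [2:2]
  P={5,7}:  v_{5} + v_{7} = 2·v_{4}  so sig = [2:2]
  P={5,8}:  v_{5} + v_{8} = 2·v_{6}  so sig = [2:2]

Hence PRS(X_Σ) =
    |P|=2: 20 collections, coeffs (), (), (), (), (1), (1), (1), (1), (1), (1), (1), (1), (1), (1), (1), (1), (2), (2), (2), (2)


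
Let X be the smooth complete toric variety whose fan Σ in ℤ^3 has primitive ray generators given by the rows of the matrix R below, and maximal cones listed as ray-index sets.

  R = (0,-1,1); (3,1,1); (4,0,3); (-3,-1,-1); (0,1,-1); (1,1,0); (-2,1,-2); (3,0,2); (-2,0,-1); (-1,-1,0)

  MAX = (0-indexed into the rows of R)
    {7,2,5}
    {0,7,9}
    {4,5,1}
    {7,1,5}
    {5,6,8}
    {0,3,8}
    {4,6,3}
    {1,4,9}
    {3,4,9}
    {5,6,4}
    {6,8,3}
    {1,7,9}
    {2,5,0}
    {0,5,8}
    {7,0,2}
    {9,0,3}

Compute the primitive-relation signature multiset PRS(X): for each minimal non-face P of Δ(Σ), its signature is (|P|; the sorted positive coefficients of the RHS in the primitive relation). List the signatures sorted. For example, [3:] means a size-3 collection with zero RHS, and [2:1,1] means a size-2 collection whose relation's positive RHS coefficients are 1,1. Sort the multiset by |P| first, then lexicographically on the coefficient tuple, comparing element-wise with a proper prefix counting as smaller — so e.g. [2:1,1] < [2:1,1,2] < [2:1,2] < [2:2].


|primitive collections| = 22. Relations:

  P = {0,4}:  v_{0} + v_{4} = 0 ; sig = [2:]
  P = {1,3}:  v_{1} + v_{3} = 0 ; sig = [2:]
  P = {5,9}:  v_{5} + v_{9} = 0 ; sig = [2:]
  P = {0,1}:  v_{0} + v_{1} = v_{7} ; sig = [2:1]
  P = {0,6}:  v_{0} + v_{6} = v_{8} ; sig = [2:1]
  P = {1,8}:  v_{1} + v_{8} = v_{5} ; sig = [2:1]
  P = {3,5}:  v_{3} + v_{5} = v_{8} ; sig = [2:1]
  P = {3,7}:  v_{3} + v_{7} = v_{0} ; sig = [2:1]
  P = {4,7}:  v_{4} + v_{7} = v_{1} ; sig = [2:1]
  P = {4,8}:  v_{4} + v_{8} = v_{6} ; sig = [2:1]
  P = {6,7}:  v_{6} + v_{7} = v_{5} ; sig = [2:1]
  P = {8,9}:  v_{8} + v_{9} = v_{3} ; sig = [2:1]
  P = {1,6}:  v_{1} + v_{6} = v_{4} + v_{5} ; sig = [2:1,1]
  P = {2,4}:  v_{2} + v_{4} = v_{5} + v_{7} ; sig = [2:1,1]
  P = {2,9}:  v_{2} + v_{9} = v_{0} + v_{7} ; sig = [2:1,1]
  P = {6,9}:  v_{6} + v_{9} = v_{3} + v_{4} ; sig = [2:1,1]
  P = {7,8}:  v_{7} + v_{8} = v_{0} + v_{5} ; sig = [2:1,1]
  P = {1,2}:  v_{1} + v_{2} = v_{5} + 2·v_{7} ; sig = [2:1,2]
  P = {2,3}:  v_{2} + v_{3} = 2·v_{0} + v_{5} ; sig = [2:1,2]
  P = {2,6}:  v_{2} + v_{6} = v_{0} + 2·v_{5} ; sig = [2:1,2]
  P = {2,8}:  v_{2} + v_{8} = 2·v_{0} + 2·v_{5} ; sig = [2:2,2]
  P = {0,5,7}:  v_{0} + v_{5} + v_{7} = v_{2} ; sig = [3:1]

Hence PRS(X_Σ) =
[[2:], [2:], [2:], [2:1], [2:1], [2:1], [2:1], [2:1], [2:1], [2:1], [2:1], [2:1], [2:1,1], [2:1,1], [2:1,1], [2:1,1], [2:1,1], [2:1,2], [2:1,2], [2:1,2], [2:2,2], [3:1]]


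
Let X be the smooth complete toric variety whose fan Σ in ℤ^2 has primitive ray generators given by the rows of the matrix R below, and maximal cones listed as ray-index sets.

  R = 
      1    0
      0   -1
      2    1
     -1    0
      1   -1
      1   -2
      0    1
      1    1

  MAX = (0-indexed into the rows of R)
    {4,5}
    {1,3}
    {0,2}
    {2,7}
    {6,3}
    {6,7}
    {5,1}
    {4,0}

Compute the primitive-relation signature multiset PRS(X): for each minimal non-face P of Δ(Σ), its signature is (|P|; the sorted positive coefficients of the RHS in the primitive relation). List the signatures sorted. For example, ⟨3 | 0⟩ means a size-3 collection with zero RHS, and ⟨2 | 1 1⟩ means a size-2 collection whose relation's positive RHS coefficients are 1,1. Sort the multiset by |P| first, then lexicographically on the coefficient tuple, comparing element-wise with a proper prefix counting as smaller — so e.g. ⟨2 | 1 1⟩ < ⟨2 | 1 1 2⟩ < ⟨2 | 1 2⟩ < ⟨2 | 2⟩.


Δ(Σ) — 8 vertices, 20 min non-faces:

  {0,3}:  v_{0} + v_{3} = 0  →  sig = ⟨2 | 0⟩
  {1,6}:  v_{1} + v_{6} = 0  →  sig = ⟨2 | 0⟩
  {0,1}:  v_{0} + v_{1} = v_{4}  →  sig = ⟨2 | 1⟩
  {0,6}:  v_{0} + v_{6} = v_{7}  →  sig = ⟨2 | 1⟩
  {0,7}:  v_{0} + v_{7} = v_{2}  →  sig = ⟨2 | 1⟩
  {1,4}:  v_{1} + v_{4} = v_{5}  →  sig = ⟨2 | 1⟩
  {1,7}:  v_{1} + v_{7} = v_{0}  →  sig = ⟨2 | 1⟩
  {2,3}:  v_{2} + v_{3} = v_{7}  →  sig = ⟨2 | 1⟩
  {3,4}:  v_{3} + v_{4} = v_{1}  →  sig = ⟨2 | 1⟩
  {3,7}:  v_{3} + v_{7} = v_{6}  →  sig = ⟨2 | 1⟩
  {4,6}:  v_{4} + v_{6} = v_{0}  →  sig = ⟨2 | 1⟩
  {5,6}:  v_{5} + v_{6} = v_{4}  →  sig = ⟨2 | 1⟩
  {5,7}:  v_{5} + v_{7} = v_{0} + v_{4}  →  sig = ⟨2 | 1 1⟩
  {2,5}:  v_{2} + v_{5} = 2·v_{0} + v_{4}  →  sig = ⟨2 | 1 2⟩
  {0,5}:  v_{0} + v_{5} = 2·v_{4}  →  sig = ⟨2 | 2⟩
  {1,2}:  v_{1} + v_{2} = 2·v_{0}  →  sig = ⟨2 | 2⟩
  {2,6}:  v_{2} + v_{6} = 2·v_{7}  →  sig = ⟨2 | 2⟩
  {3,5}:  v_{3} + v_{5} = 2·v_{1}  →  sig = ⟨2 | 2⟩
  {4,7}:  v_{4} + v_{7} = 2·v_{0}  →  sig = ⟨2 | 2⟩
  {2,4}:  v_{2} + v_{4} = 3·v_{0}  →  sig = ⟨2 | 3⟩

Signatures (|P|; sorted positive RHS coefficients), sorted:
    |P|=2: 20 collections, coeffs (), (), (1), (1), (1), (1), (1), (1), (1), (1), (1), (1), (1,1), (1,2), (2), (2), (2), (2), (2), (3)


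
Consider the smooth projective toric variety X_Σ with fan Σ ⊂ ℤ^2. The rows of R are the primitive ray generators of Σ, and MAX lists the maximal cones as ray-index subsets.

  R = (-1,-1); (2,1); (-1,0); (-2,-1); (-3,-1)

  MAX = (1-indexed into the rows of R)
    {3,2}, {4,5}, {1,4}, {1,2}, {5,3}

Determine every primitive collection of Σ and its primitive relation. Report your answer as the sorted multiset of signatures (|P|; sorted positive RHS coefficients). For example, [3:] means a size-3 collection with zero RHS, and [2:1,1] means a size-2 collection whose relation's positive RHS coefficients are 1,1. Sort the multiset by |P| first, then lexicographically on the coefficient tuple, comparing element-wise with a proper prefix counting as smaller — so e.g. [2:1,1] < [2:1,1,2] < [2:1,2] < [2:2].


Σ has 5 primitive collections:

  {2,4}:  v_{2} + v_{4} = 0  ⇒ sig = [2:]
  {1,3}:  v_{1} + v_{3} = v_{4}  ⇒ sig = [2:1]
  {2,5}:  v_{2} + v_{5} = v_{3}  ⇒ sig = [2:1]
  {3,4}:  v_{3} + v_{4} = v_{5}  ⇒ sig = [2:1]
  {1,5}:  v_{1} + v_{5} = 2·v_{4}  ⇒ sig = [2:2]

Signatures (|P|; sorted positive RHS coefficients), sorted:
{ [2:],  [2:1] ×3,  [2:2] }


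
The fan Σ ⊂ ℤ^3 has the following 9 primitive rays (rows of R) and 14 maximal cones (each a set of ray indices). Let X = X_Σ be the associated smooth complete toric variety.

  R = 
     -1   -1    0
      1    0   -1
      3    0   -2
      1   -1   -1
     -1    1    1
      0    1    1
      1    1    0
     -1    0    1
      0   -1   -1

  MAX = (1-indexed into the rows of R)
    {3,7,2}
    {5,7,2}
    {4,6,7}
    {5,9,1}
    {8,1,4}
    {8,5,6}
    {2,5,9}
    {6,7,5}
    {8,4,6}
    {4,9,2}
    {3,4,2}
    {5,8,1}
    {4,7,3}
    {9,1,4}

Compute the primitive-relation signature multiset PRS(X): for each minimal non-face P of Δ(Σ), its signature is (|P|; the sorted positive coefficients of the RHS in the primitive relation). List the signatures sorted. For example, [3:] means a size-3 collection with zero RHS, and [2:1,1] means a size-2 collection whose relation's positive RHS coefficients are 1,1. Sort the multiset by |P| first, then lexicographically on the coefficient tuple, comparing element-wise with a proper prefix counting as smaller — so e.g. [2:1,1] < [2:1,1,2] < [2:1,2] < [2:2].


Primitive collections (16):

  {1,7}:  v_{1} + v_{7} = 0  ⟹  sig = [2:]
  {2,8}:  v_{2} + v_{8} = 0  ⟹  sig = [2:]
  {4,5}:  v_{4} + v_{5} = 0  ⟹  sig = [2:]
  {6,9}:  v_{6} + v_{9} = 0  ⟹  sig = [2:]
  {1,2}:  v_{1} + v_{2} = v_{9}  ⟹  sig = [2:1]
  {1,6}:  v_{1} + v_{6} = v_{8}  ⟹  sig = [2:1]
  {2,6}:  v_{2} + v_{6} = v_{7}  ⟹  sig = [2:1]
  {7,8}:  v_{7} + v_{8} = v_{6}  ⟹  sig = [2:1]
  {7,9}:  v_{7} + v_{9} = v_{2}  ⟹  sig = [2:1]
  {8,9}:  v_{8} + v_{9} = v_{1}  ⟹  sig = [2:1]
  {1,3}:  v_{1} + v_{3} = v_{2} + v_{4}  ⟹  sig = [2:1,1]
  {3,5}:  v_{3} + v_{5} = v_{2} + v_{7}  ⟹  sig = [2:1,1]
  {3,8}:  v_{3} + v_{8} = v_{4} + v_{7}  ⟹  sig = [2:1,1]
  {3,6}:  v_{3} + v_{6} = v_{4} + 2·v_{7}  ⟹  sig = [2:1,2]
  {3,9}:  v_{3} + v_{9} = 2·v_{2} + v_{4}  ⟹  sig = [2:1,2]
  {2,4,7}:  v_{2} + v_{4} + v_{7} = v_{3}  ⟹  sig = [3:1]

so the primitive-relation signature multiset is
    [2:]
    [2:]
    [2:]
    [2:]
    [2:1]
    [2:1]
    [2:1]
    [2:1]
    [2:1]
    [2:1]
    [2:1,1]
    [2:1,1]
    [2:1,1]
    [2:1,2]
    [2:1,2]
    [3:1]


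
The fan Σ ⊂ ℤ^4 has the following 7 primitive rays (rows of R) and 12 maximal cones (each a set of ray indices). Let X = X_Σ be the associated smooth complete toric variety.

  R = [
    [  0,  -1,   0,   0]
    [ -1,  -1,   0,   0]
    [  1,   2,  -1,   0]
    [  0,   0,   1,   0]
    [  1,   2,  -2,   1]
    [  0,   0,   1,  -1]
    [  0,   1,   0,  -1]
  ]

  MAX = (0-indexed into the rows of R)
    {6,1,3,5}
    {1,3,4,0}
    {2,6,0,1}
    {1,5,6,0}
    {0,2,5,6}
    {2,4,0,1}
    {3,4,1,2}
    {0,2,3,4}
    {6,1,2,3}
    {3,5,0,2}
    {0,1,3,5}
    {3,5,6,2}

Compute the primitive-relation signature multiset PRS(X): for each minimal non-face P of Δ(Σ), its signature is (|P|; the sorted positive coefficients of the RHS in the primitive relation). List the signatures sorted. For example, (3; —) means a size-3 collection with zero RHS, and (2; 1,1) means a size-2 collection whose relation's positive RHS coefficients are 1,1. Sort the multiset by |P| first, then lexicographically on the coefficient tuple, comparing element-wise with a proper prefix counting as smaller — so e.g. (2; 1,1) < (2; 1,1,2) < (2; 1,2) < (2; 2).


5 collections generate NE(X_Σ); each relation:

  P = {4,5}:  v_{4} + v_{5} = v_{2} — sig = (2; 1)
  P = {4,6}:  v_{4} + v_{6} = v_{1} + 2·v_{2} — sig = (2; 1,2)
  P = {0,3,6}:  v_{0} + v_{3} + v_{6} = v_{5} — sig = (3; 1)
  P = {1,2,5}:  v_{1} + v_{2} + v_{5} = v_{6} — sig = (3; 1)
  P = {0,1,2,3}:  v_{0} + v_{1} + v_{2} + v_{3} = 0 — sig = (4; —)

Sorted signature multiset PRS(X):
{ (2; 1),  (2; 1,2),  (3; 1) ×2,  (4; —) }


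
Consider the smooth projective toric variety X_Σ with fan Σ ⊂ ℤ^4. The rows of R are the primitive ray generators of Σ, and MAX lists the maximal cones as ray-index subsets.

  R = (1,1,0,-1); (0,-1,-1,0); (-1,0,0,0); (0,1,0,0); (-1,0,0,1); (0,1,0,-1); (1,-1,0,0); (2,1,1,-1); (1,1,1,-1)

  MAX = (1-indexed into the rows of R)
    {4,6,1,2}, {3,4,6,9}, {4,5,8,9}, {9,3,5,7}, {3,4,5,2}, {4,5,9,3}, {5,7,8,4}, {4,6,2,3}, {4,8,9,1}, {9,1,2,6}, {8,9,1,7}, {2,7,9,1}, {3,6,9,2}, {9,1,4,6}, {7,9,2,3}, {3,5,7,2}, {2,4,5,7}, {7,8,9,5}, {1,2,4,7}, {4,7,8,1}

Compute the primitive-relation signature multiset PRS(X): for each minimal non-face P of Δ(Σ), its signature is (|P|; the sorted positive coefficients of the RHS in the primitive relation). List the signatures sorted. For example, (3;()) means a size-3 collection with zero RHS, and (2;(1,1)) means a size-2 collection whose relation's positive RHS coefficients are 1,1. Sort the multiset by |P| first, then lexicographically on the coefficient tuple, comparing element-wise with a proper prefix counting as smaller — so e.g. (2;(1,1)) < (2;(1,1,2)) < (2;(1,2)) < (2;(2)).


11 collections generate NE(X_Σ); each relation:

  • {1,3}:  v_{1} + v_{3} = v_{6}  ⟹  sig = (2;(1))
  • {1,5}:  v_{1} + v_{5} = v_{4}  ⟹  sig = (2;(1))
  • {3,8}:  v_{3} + v_{8} = v_{9}  ⟹  sig = (2;(1))
  • {2,8}:  v_{2} + v_{8} = v_{1} + v_{7}  ⟹  sig = (2;(1,1))
  • {5,6}:  v_{5} + v_{6} = v_{3} + v_{4}  ⟹  sig = (2;(1,1))
  • {6,7}:  v_{6} + v_{7} = v_{2} + v_{9}  ⟹  sig = (2;(1,1))
  • {6,8}:  v_{6} + v_{8} = v_{1} + v_{9}  ⟹  sig = (2;(1,1))
  • {2,5,9}:  v_{2} + v_{5} + v_{9} = 0  ⟹  sig = (3;())
  • {3,4,7}:  v_{3} + v_{4} + v_{7} = 0  ⟹  sig = (3;())
  • {2,4,9}:  v_{2} + v_{4} + v_{9} = v_{1}  ⟹  sig = (3;(1))
  • {4,7,9}:  v_{4} + v_{7} + v_{9} = v_{8}  ⟹  sig = (3;(1))

Sorted signature multiset PRS(X):
{ (2;(1)) ×3,  (2;(1,1)) ×4,  (3;()) ×2,  (3;(1)) ×2 }


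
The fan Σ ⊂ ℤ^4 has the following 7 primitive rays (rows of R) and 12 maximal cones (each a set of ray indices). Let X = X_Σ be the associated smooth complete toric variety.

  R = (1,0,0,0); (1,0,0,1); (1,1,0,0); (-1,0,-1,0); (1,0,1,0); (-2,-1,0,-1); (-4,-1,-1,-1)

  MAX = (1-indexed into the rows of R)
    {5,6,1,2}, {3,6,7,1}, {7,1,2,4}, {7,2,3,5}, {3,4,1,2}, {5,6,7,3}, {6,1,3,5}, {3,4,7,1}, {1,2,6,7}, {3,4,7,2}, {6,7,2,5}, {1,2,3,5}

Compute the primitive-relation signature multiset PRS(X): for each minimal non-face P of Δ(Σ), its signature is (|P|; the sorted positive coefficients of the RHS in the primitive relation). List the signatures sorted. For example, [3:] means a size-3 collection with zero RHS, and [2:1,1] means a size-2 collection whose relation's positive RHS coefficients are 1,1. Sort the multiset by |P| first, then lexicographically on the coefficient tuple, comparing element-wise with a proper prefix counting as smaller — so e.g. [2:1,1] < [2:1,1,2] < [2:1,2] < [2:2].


5 minimal non-faces of Δ(Σ) (on 7 rays):

  • {4,5}:  v_{4} + v_{5} = 0  ⇒ sig = [2:]
  • {4,6}:  v_{4} + v_{6} = v_{1} + v_{7}  ⇒ sig = [2:1,1]
  • {2,3,6}:  v_{2} + v_{3} + v_{6} = 0  ⇒ sig = [3:]
  • {1,5,7}:  v_{1} + v_{5} + v_{7} = v_{6}  ⇒ sig = [3:1]
  • {1,2,3,7}:  v_{1} + v_{2} + v_{3} + v_{7} = v_{4}  ⇒ sig = [4:1]

so the primitive-relation signature multiset is
[[2:], [2:1,1], [3:], [3:1], [4:1]]


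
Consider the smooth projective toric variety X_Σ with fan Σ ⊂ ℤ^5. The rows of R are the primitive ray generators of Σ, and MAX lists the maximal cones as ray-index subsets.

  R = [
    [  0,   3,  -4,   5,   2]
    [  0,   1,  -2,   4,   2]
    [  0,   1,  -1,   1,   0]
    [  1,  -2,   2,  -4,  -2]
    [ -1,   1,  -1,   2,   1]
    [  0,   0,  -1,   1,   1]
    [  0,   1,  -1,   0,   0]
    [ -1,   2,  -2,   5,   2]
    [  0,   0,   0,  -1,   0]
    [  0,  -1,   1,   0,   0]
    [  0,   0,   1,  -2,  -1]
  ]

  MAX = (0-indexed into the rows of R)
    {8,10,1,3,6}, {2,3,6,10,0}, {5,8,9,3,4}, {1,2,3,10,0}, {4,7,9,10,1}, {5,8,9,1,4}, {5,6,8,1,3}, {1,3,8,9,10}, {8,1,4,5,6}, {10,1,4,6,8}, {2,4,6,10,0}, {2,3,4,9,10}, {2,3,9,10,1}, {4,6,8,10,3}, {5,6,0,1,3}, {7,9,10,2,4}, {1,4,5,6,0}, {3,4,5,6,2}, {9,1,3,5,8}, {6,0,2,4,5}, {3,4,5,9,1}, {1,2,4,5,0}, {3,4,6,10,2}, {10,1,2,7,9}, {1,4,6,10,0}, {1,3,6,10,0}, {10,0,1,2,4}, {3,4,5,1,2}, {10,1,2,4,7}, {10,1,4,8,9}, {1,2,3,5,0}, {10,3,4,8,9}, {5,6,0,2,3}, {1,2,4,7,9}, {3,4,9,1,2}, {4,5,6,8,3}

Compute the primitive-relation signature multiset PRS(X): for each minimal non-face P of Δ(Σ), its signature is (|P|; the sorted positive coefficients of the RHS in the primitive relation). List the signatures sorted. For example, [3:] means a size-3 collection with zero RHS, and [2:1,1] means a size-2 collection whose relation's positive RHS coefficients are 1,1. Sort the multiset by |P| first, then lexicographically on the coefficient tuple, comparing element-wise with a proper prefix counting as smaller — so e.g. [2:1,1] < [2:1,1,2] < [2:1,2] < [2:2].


Σ has 17 primitive collections:

  P = {6,9}:  v_{6} + v_{9} = 0 — sig = [2:]
  P = {2,8}:  v_{2} + v_{8} = v_{6} — sig = [2:1]
  P = {5,10}:  v_{5} + v_{10} = v_{8} — sig = [2:1]
  P = {0,9}:  v_{0} + v_{9} = v_{1} + v_{2} — sig = [2:1,1]
  P = {3,7}:  v_{3} + v_{7} = v_{2} + v_{9} — sig = [2:1,1]
  P = {5,7}:  v_{5} + v_{7} = v_{1} + v_{4} — sig = [2:1,1]
  P = {7,8}:  v_{7} + v_{8} = v_{1} + v_{4} + v_{10} — sig = [2:1,1,1]
  P = {6,7}:  v_{6} + v_{7} = v_{1} + v_{2} + v_{4} + v_{10} — sig = [2:1,1,1,1]
  P = {0,7}:  v_{0} + v_{7} = 2·v_{1} + 2·v_{2} + v_{4} + v_{10} — sig = [2:1,1,2,2]
  P = {0,8}:  v_{0} + v_{8} = v_{1} + 2·v_{6} — sig = [2:1,2]
  P = {1,2,6}:  v_{1} + v_{2} + v_{6} = v_{0} — sig = [3:1]
  P = {2,5,9}:  v_{2} + v_{5} + v_{9} = v_{1} + v_{3} + v_{4} — sig = [3:1,1,1]
  P = {0,3,4}:  v_{0} + v_{3} + v_{4} = 2·v_{2} + v_{5} — sig = [3:1,2]
  P = {1,3,4,10}:  v_{1} + v_{3} + v_{4} + v_{10} = 0 — sig = [4:]
  P = {1,3,4,8}:  v_{1} + v_{3} + v_{4} + v_{8} = v_{5} — sig = [4:1]
  P = {1,3,4,6}:  v_{1} + v_{3} + v_{4} + v_{6} = v_{2} + v_{5} — sig = [4:1,1]
  P = {1,2,4,9,10}:  v_{1} + v_{2} + v_{4} + v_{9} + v_{10} = v_{7} — sig = [5:1]

Hence PRS(X_Σ) =
[[2:], [2:1], [2:1], [2:1,1], [2:1,1], [2:1,1], [2:1,1,1], [2:1,1,1,1], [2:1,1,2,2], [2:1,2], [3:1], [3:1,1,1], [3:1,2], [4:], [4:1], [4:1,1], [5:1]]


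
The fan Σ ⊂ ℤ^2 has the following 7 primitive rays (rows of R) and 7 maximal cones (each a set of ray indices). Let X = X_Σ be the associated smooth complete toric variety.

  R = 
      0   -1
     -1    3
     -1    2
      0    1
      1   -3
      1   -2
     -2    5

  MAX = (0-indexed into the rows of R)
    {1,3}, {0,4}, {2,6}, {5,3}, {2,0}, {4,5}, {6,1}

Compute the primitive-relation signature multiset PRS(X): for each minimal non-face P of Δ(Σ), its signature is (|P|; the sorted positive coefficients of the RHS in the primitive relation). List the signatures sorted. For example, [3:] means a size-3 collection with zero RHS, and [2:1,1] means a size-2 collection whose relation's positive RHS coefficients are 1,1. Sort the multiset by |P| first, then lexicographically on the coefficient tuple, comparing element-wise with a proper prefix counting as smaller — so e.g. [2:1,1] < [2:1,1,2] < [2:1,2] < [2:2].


Minimal non-faces — 14 found among 7 rays, 7 max cones:

  • {0,3}:  v_{0} + v_{3} = 0  →  sig = [2:]
  • {1,4}:  v_{1} + v_{4} = 0  →  sig = [2:]
  • {2,5}:  v_{2} + v_{5} = 0  →  sig = [2:]
  • {0,1}:  v_{0} + v_{1} = v_{2}  →  sig = [2:1]
  • {0,5}:  v_{0} + v_{5} = v_{4}  →  sig = [2:1]
  • {1,2}:  v_{1} + v_{2} = v_{6}  →  sig = [2:1]
  • {1,5}:  v_{1} + v_{5} = v_{3}  →  sig = [2:1]
  • {2,3}:  v_{2} + v_{3} = v_{1}  →  sig = [2:1]
  • {2,4}:  v_{2} + v_{4} = v_{0}  →  sig = [2:1]
  • {3,4}:  v_{3} + v_{4} = v_{5}  →  sig = [2:1]
  • {4,6}:  v_{4} + v_{6} = v_{2}  →  sig = [2:1]
  • {5,6}:  v_{5} + v_{6} = v_{1}  →  sig = [2:1]
  • {0,6}:  v_{0} + v_{6} = 2·v_{2}  →  sig = [2:2]
  • {3,6}:  v_{3} + v_{6} = 2·v_{1}  →  sig = [2:2]

Signatures (|P|; sorted positive RHS coefficients), sorted:
{ [2:] ×3,  [2:1] ×9,  [2:2] ×2 }
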